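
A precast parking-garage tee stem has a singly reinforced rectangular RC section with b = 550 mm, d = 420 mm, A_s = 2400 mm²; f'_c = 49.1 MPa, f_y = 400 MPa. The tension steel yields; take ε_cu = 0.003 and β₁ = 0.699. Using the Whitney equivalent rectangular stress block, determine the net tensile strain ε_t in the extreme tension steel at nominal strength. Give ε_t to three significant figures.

ε_t ≈ 0.0181

a = A_s f_y/(0.85 f'_c b) = 41.82 mm.
β₁ = 0.699, so c = a/β₁ = 41.82/0.699 = 59.83 mm.
From the linear strain diagram with ε_cu = 0.003: ε_t = 0.003 (d − c)/c = 0.003 × (420 − 59.83)/59.83 = 0.0181.
Since ε_t ≥ 0.005, the section is tension-controlled.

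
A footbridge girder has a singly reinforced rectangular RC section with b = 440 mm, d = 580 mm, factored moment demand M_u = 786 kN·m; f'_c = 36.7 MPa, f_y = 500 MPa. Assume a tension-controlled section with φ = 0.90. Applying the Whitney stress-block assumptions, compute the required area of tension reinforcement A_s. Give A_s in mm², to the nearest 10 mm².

A_s ≈ 3370 mm²

M_n = M_u/φ = 786/0.90 = 873.333 kN·m.
With M_n = 0.85 f'_c a b (d − a/2), solve the quadratic for a:
a = d − √(d² − 2M_n/(0.85 f'_c b)) = 580 − √(580² − 2 × 873.333×10⁶/(0.85 × 36.7 × 440)) = 122.68 mm.
A_s = 0.85 f'_c a b / f_y = 0.85 × 36.7 × 122.68 × 440 / 500 = 3367.8 mm².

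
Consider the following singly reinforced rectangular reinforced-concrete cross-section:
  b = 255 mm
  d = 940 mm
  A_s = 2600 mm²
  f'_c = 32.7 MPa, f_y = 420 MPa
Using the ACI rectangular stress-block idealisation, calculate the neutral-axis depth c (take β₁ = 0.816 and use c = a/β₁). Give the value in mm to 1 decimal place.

T = A_s f_y = 2600 × 420 = 1092000 N = 1092 kN.
Setting C = 0.85 f'_c a b equal to T: a = 1092000/(0.85 × 32.7 × 255) = 154.069 mm.
With β₁ = 0.816, c = a/β₁ = 154.069/0.816 = 188.8 mm.

c ≈ 188.8 mm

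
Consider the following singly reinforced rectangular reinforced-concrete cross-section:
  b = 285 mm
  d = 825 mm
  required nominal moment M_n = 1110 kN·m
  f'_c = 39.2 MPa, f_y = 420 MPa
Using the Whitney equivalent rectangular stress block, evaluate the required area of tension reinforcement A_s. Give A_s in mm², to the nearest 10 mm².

A_s ≈ 3540 mm²

With M_n = 0.85 f'_c a b (d − a/2), solve the quadratic for a:
a = d − √(d² − 2M_n/(0.85 f'_c b)) = 825 − √(825² − 2 × 1110×10⁶/(0.85 × 39.2 × 285)) = 156.53 mm.
A_s = 0.85 f'_c a b / f_y = 0.85 × 39.2 × 156.53 × 285 / 420 = 3539.1 mm².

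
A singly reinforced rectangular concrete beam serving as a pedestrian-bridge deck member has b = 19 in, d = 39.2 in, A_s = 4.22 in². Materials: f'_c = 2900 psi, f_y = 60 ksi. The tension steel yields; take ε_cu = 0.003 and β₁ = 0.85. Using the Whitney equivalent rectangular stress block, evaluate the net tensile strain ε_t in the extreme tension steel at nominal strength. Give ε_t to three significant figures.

a = A_s f_y/(0.85 f'_c b) = 5.406 in.
β₁ = 0.85, so c = a/β₁ = 5.406/0.85 = 6.360 in.
From the linear strain diagram with ε_cu = 0.003: ε_t = 0.003 (d − c)/c = 0.003 × (39.2 − 6.360)/6.360 = 0.0155.
Since ε_t ≥ 0.005, the section is tension-controlled.

ε_t ≈ 0.0155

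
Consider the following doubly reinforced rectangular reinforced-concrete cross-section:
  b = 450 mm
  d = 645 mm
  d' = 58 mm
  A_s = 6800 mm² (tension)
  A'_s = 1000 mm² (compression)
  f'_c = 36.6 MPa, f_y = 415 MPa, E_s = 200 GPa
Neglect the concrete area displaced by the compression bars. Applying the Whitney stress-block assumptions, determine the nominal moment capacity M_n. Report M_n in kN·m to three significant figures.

Assume both tension and compression steel yield.
Net tension couple steel: A_s − A'_s = 5800 mm².
a = (A_s − A'_s) f_y / (0.85 f'_c b) = 2407000/(0.85 × 36.6 × 450) = 171.93 mm.
c = a/β₁ = 171.93/0.789 = 217.91 mm; ε'_s = 0.003(c − d')/c = 0.0022 ≥ f_y/E_s = 0.0021, so compression steel does yield.
M_n = (A_s − A'_s) f_y (d − a/2) + A'_s f_y (d − d') = [2407000 × (645 − 85.965) + 415000 × (645 − 58)] × 10⁻⁶ = 1345.60 + 243.61 = 1589.21 kN·m.

M_n ≈ 1590 kN·m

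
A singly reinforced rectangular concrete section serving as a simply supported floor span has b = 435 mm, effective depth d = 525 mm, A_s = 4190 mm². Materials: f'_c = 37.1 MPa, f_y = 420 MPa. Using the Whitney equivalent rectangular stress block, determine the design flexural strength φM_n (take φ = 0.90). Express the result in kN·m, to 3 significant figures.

φM_n ≈ 730 kN·m

T = A_s f_y = 4190 × 420 = 1759800 N = 1759.8 kN.
From C = T: a = T/(0.85 f'_c b) = 1759800/(0.85 × 37.1 × 435) = 128.29 mm.
M_n = T(d − a/2) = 1759.8 kN × (525 − 64.145) mm = 811.01 kN·m.
φM_n = 0.90 × 811.01 = 729.91 kN·m.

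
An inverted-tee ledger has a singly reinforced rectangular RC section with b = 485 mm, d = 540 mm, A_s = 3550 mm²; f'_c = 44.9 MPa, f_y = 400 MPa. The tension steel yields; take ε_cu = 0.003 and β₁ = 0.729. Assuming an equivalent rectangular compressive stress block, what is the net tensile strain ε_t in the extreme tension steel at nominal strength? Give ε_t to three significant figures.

a = A_s f_y/(0.85 f'_c b) = 76.72 mm.
β₁ = 0.729, so c = a/β₁ = 76.72/0.729 = 105.24 mm.
From the linear strain diagram with ε_cu = 0.003: ε_t = 0.003 (d − c)/c = 0.003 × (540 − 105.24)/105.24 = 0.0124.
Since ε_t ≥ 0.005, the section is tension-controlled.

ε_t ≈ 0.0124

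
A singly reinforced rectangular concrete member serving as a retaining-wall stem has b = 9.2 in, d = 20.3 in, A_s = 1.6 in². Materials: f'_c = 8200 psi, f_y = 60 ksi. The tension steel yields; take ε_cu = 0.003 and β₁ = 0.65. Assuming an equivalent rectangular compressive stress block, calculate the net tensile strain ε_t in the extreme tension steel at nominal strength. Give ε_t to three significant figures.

ε_t ≈ 0.0234

a = A_s f_y/(0.85 f'_c b) = 1.497 in.
β₁ = 0.65, so c = a/β₁ = 1.497/0.65 = 2.303 in.
From the linear strain diagram with ε_cu = 0.003: ε_t = 0.003 (d − c)/c = 0.003 × (20.3 − 2.303)/2.303 = 0.0234.
Since ε_t ≥ 0.005, the section is tension-controlled.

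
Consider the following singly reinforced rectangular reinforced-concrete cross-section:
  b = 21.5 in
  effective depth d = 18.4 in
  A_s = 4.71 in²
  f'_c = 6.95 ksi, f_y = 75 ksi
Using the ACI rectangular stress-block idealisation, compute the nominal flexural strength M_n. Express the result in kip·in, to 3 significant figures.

T = A_s f_y = 4.71 × 75 = 353.25 kips.
a = T/(0.85 f'_c b) = 353.25/(0.85 × 6.95 × 21.5) = 2.781 in.
M_n = T(d − a/2) = 353.25 × (18.4 − 1.3905) = 6008.6 kip·in.

M_n ≈ 6010 kip·in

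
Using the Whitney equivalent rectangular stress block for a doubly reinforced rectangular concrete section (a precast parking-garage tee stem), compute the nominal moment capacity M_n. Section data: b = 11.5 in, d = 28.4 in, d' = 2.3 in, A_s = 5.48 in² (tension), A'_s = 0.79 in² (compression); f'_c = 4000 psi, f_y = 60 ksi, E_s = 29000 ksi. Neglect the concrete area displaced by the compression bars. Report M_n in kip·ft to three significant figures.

M_n ≈ 685 kip·ft

Assume both steels yield.
a = (A_s − A'_s) f_y/(0.85 f'_c b) = (5.48 − 0.79) × 60/(0.85 × 4 × 11.5) = 7.197 in.
c = a/β₁ = 7.197/0.85 = 8.467 in; ε'_s = 0.003(c − d')/c = 0.0022 ≥ ε_y = 0.0021, so the compression steel yields.
M_n = (A_s − A'_s) f_y (d − a/2) + A'_s f_y (d − d') = 281.4 × (28.4 − 3.5985) + 47.4 × (28.4 − 2.3) = 6979.1 + 1237.1 = 8216.2 kip·in = 8216.2/12 = 684.68 kip·ft.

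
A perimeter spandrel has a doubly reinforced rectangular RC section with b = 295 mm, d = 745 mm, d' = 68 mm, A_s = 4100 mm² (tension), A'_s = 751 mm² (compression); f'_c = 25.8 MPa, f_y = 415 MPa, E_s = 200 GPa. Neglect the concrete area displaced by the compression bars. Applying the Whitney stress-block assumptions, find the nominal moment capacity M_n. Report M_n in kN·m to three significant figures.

M_n ≈ 1100 kN·m

Assume both tension and compression steel yield.
Net tension couple steel: A_s − A'_s = 3349 mm².
a = (A_s − A'_s) f_y / (0.85 f'_c b) = 1389835/(0.85 × 25.8 × 295) = 214.83 mm.
c = a/β₁ = 214.83/0.85 = 252.74 mm; ε'_s = 0.003(c − d')/c = 0.0022 ≥ f_y/E_s = 0.0021, so compression steel does yield.
M_n = (A_s − A'_s) f_y (d − a/2) + A'_s f_y (d − d') = [1389835 × (745 − 107.415) + 311665 × (745 − 68)] × 10⁻⁶ = 886.14 + 211.00 = 1097.14 kN·m.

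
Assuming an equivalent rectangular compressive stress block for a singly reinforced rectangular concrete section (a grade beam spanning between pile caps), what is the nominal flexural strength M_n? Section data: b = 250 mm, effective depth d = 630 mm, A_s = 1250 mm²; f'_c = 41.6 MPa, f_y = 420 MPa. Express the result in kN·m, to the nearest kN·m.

M_n ≈ 315 kN·m

T = A_s f_y = 1250 × 420 = 525000 N = 525 kN.
From C = T: a = T/(0.85 f'_c b) = 525000/(0.85 × 41.6 × 250) = 59.39 mm.
M_n = T(d − a/2) = 525 kN × (630 − 29.695) mm = 315.16 kN·m.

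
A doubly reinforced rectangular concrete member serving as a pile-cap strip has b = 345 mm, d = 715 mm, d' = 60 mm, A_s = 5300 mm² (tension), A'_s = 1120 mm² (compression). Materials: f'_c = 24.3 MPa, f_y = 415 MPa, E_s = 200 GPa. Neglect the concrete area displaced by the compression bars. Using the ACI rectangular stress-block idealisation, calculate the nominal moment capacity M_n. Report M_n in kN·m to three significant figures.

Assume both tension and compression steel yield.
Net tension couple steel: A_s − A'_s = 4180 mm².
a = (A_s − A'_s) f_y / (0.85 f'_c b) = 1734700/(0.85 × 24.3 × 345) = 243.43 mm.
c = a/β₁ = 243.43/0.85 = 286.39 mm; ε'_s = 0.003(c − d')/c = 0.0024 ≥ f_y/E_s = 0.0021, so compression steel does yield.
M_n = (A_s − A'_s) f_y (d − a/2) + A'_s f_y (d − d') = [1734700 × (715 − 121.715) + 464800 × (715 − 60)] × 10⁻⁶ = 1029.17 + 304.44 = 1333.61 kN·m.

M_n ≈ 1330 kN·m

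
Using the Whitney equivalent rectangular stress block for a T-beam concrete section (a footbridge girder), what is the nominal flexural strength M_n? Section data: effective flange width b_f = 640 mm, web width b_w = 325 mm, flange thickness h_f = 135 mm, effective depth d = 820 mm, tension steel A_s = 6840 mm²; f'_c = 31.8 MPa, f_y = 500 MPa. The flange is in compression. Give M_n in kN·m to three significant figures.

Tension: T = A_s f_y = 6840 × 500 = 3420000 N.
Try a within the flange: a = T/(0.85 f'_c b_f) = 3420000/(0.85 × 31.8 × 640) = 197.70 mm.
a = 197.70 > h_f = 135 mm: the block extends into the web. Split into flange-overhang and web parts.
C_f = 0.85 f'_c (b_f − b_w) h_f = 0.85 × 31.8 × (640 − 325) × 135 = 1149451 N.
Remaining web compression depth: a_w = (T − C_f)/(0.85 f'_c b_w) = (3420000 − 1149451)/(0.85 × 31.8 × 325) = 258.46 mm.
M_n = C_f(d − h_f/2) + (T − C_f)(d − a_w/2) = 1149451 × (820 − 67.5) + 2270549 × (820 − 129.23) = 864.96 + 1568.43 = 2433.39 × 10⁶ N·mm.
M_n = 2433.39 kN·m.

M_n ≈ 2430 kN·m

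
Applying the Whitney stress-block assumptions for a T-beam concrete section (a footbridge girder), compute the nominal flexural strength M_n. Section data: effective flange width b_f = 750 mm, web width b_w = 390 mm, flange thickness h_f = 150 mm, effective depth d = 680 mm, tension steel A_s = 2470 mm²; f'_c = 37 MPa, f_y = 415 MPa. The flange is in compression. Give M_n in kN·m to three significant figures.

M_n ≈ 675 kN·m

Tension: T = A_s f_y = 2470 × 415 = 1025050 N.
Try a within the flange: a = T/(0.85 f'_c b_f) = 1025050/(0.85 × 37 × 750) = 43.46 mm.
Since a = 43.46 ≤ h_f = 150 mm, the stress block lies entirely in the flange; analyse as a rectangular beam of width b_f.
M_n = T(d − a/2) = 1025050 × (680 − 21.73) = 674.76 × 10⁶ N·mm.
M_n = 674.76 kN·m.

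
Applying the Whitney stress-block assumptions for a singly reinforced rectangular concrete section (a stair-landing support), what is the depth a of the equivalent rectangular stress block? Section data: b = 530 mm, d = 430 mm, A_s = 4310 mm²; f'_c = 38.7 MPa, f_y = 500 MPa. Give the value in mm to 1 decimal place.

a ≈ 123.6 mm

T = A_s f_y = 4310 × 500 = 2155000 N = 2155 kN.
Setting C = 0.85 f'_c a b equal to T: a = 2155000/(0.85 × 38.7 × 530) = 123.6 mm.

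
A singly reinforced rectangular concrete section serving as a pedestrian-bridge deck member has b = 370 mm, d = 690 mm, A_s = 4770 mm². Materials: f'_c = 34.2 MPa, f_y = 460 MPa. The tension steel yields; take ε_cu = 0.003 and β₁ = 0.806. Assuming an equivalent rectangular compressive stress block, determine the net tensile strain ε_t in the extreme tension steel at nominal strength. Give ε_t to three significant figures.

a = A_s f_y/(0.85 f'_c b) = 204.00 mm.
β₁ = 0.806, so c = a/β₁ = 204.00/0.806 = 253.10 mm.
From the linear strain diagram with ε_cu = 0.003: ε_t = 0.003 (d − c)/c = 0.003 × (690 − 253.10)/253.10 = 0.00518.
Since ε_t ≥ 0.005, the section is tension-controlled.

ε_t ≈ 0.00518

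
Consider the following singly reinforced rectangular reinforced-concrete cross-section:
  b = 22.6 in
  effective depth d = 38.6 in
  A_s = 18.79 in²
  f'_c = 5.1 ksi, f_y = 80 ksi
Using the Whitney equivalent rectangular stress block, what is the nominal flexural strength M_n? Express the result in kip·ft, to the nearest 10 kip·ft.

M_n ≈ 3870 kip·ft

T = A_s f_y = 18.79 × 80 = 1503.2 kips.
a = T/(0.85 f'_c b) = 1503.2/(0.85 × 5.1 × 22.6) = 15.343 in.
M_n = T(d − a/2) = 1503.2 × (38.6 − 7.6715) = 46491.7 kip·in = 46491.7/12 = 3874.31 kip·ft.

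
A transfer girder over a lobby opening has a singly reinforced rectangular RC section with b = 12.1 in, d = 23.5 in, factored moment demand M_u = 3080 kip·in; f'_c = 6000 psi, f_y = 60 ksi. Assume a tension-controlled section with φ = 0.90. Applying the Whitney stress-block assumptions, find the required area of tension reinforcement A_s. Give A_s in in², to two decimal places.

M_n = M_u/φ = 3080/0.90 = 3422.22 kip·in.
From M_n = 0.85 f'_c a b (d − a/2):
a = d − √(d² − 2M_n/(0.85 f'_c b)) = 23.5 − √(23.5² − 2 × 3422.22/(0.85 × 6 × 12.1)) = 2.492 in.
A_s = 0.85 f'_c a b / f_y = 0.85 × 6 × 2.492 × 12.1 / 60 = 2.563 in².

A_s ≈ 2.56 in²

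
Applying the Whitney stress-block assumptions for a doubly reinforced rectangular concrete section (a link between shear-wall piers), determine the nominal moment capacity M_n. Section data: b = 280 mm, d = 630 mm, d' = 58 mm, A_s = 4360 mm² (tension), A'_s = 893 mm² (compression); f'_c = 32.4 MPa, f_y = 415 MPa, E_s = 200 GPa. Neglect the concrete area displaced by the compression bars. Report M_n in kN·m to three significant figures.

Assume both tension and compression steel yield.
Net tension couple steel: A_s − A'_s = 3467 mm².
a = (A_s − A'_s) f_y / (0.85 f'_c b) = 1438805/(0.85 × 32.4 × 280) = 186.59 mm.
c = a/β₁ = 186.59/0.819 = 227.83 mm; ε'_s = 0.003(c − d')/c = 0.0022 ≥ f_y/E_s = 0.0021, so compression steel does yield.
M_n = (A_s − A'_s) f_y (d − a/2) + A'_s f_y (d − d') = [1438805 × (630 − 93.295) + 370595 × (630 − 58)] × 10⁻⁶ = 772.21 + 211.98 = 984.19 kN·m.

M_n ≈ 984 kN·m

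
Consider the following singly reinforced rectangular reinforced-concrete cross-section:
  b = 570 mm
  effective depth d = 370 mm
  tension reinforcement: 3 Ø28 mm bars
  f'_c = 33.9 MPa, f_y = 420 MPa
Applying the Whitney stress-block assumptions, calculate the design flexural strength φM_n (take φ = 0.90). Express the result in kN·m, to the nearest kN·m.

φM_n ≈ 242 kN·m

A_s = 3 × 616 = 1848 mm².
T = A_s f_y = 1848 × 420 = 776160 N = 776.16 kN.
From C = T: a = T/(0.85 f'_c b) = 776160/(0.85 × 33.9 × 570) = 47.26 mm.
M_n = T(d − a/2) = 776.16 kN × (370 − 23.63) mm = 268.84 kN·m.
φM_n = 0.90 × 268.84 = 241.96 kN·m.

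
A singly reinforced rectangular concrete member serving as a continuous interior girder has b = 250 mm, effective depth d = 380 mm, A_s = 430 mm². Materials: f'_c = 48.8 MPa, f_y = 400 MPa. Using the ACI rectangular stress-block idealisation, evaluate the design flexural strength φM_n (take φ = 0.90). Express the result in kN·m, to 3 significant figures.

T = A_s f_y = 430 × 400 = 172000 N = 172 kN.
From C = T: a = T/(0.85 f'_c b) = 172000/(0.85 × 48.8 × 250) = 16.59 mm.
M_n = T(d − a/2) = 172 kN × (380 − 8.295) mm = 63.93 kN·m.
φM_n = 0.90 × 63.93 = 57.54 kN·m.

φM_n ≈ 57.5 kN·m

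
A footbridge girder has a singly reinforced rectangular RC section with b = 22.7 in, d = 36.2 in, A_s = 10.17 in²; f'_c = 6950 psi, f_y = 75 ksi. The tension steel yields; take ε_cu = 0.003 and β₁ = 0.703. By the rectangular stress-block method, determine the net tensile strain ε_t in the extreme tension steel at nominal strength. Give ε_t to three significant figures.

ε_t ≈ 0.0104

a = A_s f_y/(0.85 f'_c b) = 5.688 in.
β₁ = 0.703, so c = a/β₁ = 5.688/0.703 = 8.091 in.
From the linear strain diagram with ε_cu = 0.003: ε_t = 0.003 (d − c)/c = 0.003 × (36.2 − 8.091)/8.091 = 0.0104.
Since ε_t ≥ 0.005, the section is tension-controlled.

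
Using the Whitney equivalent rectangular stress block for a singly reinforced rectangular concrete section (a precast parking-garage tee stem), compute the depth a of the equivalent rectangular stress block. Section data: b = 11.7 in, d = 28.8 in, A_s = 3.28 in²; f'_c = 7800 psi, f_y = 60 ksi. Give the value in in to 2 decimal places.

T = A_s f_y = 3.28 × 60 = 196.8 kips.
a = T/(0.85 f'_c b) = 196.8/(0.85 × 7.8 × 11.7) = 2.54 in.

a ≈ 2.54 in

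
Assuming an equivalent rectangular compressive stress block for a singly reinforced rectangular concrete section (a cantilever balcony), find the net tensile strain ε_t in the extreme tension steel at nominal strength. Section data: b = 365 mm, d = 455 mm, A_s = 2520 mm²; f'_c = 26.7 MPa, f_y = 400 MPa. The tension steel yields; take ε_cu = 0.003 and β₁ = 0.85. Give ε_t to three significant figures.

ε_t ≈ 0.00653

a = A_s f_y/(0.85 f'_c b) = 121.69 mm.
β₁ = 0.85, so c = a/β₁ = 121.69/0.85 = 143.16 mm.
From the linear strain diagram with ε_cu = 0.003: ε_t = 0.003 (d − c)/c = 0.003 × (455 − 143.16)/143.16 = 0.00653.
Since ε_t ≥ 0.005, the section is tension-controlled.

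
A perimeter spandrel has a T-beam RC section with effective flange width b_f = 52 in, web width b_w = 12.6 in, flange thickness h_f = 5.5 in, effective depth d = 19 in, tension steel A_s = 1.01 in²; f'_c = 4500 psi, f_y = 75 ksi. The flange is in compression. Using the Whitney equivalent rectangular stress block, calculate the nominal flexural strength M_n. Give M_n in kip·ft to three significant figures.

Tension: T = A_s f_y = 1.01 × 75 = 75.75 kips.
Try a within the flange: a = T/(0.85 f'_c b_f) = 75.75/(0.85 × 4.5 × 52) = 0.381 in.
Since a = 0.381 ≤ h_f = 5.5 in, the stress block lies entirely in the flange; analyse as a rectangular beam of width b_f.
M_n = T(d − a/2) = 75.75 × (19 − 0.1905) = 1424.8 kip·in.
M_n = 1424.8/12 = 118.73 kip·ft.

M_n ≈ 119 kip·ft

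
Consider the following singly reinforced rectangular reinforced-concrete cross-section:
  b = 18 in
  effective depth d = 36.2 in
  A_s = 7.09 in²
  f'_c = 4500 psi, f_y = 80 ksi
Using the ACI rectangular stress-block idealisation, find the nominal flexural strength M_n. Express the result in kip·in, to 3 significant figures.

T = A_s f_y = 7.09 × 80 = 567.2 kips.
a = T/(0.85 f'_c b) = 567.2/(0.85 × 4.5 × 18) = 8.238 in.
M_n = T(d − a/2) = 567.2 × (36.2 − 4.119) = 18196.3 kip·in.

M_n ≈ 18200 kip·in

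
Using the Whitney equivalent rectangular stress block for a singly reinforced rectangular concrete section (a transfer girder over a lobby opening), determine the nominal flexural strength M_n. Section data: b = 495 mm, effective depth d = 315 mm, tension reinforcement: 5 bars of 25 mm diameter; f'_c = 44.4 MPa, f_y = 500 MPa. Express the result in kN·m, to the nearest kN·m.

M_n ≈ 346 kN·m

A_s = 5 × 491 = 2455 mm².
T = A_s f_y = 2455 × 500 = 1227500 N = 1227.5 kN.
From C = T: a = T/(0.85 f'_c b) = 1227500/(0.85 × 44.4 × 495) = 65.71 mm.
M_n = T(d − a/2) = 1227.5 kN × (315 − 32.855) mm = 346.33 kN·m.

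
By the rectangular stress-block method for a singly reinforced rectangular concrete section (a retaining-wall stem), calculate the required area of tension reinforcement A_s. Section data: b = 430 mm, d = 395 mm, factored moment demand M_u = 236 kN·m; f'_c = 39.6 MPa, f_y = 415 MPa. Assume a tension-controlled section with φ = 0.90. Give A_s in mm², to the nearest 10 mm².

M_n = M_u/φ = 236/0.90 = 262.222 kN·m.
With M_n = 0.85 f'_c a b (d − a/2), solve the quadratic for a:
a = d − √(d² − 2M_n/(0.85 f'_c b)) = 395 − √(395² − 2 × 262.222×10⁶/(0.85 × 39.6 × 430)) = 48.89 mm.
A_s = 0.85 f'_c a b / f_y = 0.85 × 39.6 × 48.89 × 430 / 415 = 1705.1 mm².

A_s ≈ 1710 mm²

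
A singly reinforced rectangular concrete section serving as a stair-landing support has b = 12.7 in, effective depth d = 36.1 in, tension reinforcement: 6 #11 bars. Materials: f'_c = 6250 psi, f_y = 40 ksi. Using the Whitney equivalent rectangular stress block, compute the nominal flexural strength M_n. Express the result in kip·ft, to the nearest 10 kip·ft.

M_n ≈ 1040 kip·ft

A_s = 6 × 1.56 = 9.36 in².
T = A_s f_y = 9.36 × 40 = 374.4 kips.
a = T/(0.85 f'_c b) = 374.4/(0.85 × 6.25 × 12.7) = 5.549 in.
M_n = T(d − a/2) = 374.4 × (36.1 − 2.7745) = 12477.1 kip·in = 12477.1/12 = 1039.76 kip·ft.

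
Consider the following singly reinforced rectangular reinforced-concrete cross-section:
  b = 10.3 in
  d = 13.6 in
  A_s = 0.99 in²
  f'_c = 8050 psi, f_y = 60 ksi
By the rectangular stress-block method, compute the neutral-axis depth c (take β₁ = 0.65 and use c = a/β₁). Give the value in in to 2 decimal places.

T = A_s f_y = 0.99 × 60 = 59.4 kips.
a = T/(0.85 f'_c b) = 59.4/(0.85 × 8.05 × 10.3) = 0.8428 in.
With β₁ = 0.65, c = a/β₁ = 0.8428/0.65 = 1.30 in.

c ≈ 1.30 in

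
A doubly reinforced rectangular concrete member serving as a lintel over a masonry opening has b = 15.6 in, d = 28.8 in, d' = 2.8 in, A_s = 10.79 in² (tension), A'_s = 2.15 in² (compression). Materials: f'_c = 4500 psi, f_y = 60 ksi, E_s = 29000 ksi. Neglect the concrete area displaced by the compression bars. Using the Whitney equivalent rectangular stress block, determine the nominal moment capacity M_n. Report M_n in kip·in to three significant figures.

Assume both steels yield.
a = (A_s − A'_s) f_y/(0.85 f'_c b) = (10.79 − 2.15) × 60/(0.85 × 4.5 × 15.6) = 8.688 in.
c = a/β₁ = 8.688/0.825 = 10.531 in; ε'_s = 0.003(c − d')/c = 0.0022 ≥ ε_y = 0.0021, so the compression steel yields.
M_n = (A_s − A'_s) f_y (d − a/2) + A'_s f_y (d − d') = 518.4 × (28.8 − 4.344) + 129 × (28.8 − 2.8) = 12678.0 + 3354.0 = 16032.0 kip·in.

M_n ≈ 16000 kip·in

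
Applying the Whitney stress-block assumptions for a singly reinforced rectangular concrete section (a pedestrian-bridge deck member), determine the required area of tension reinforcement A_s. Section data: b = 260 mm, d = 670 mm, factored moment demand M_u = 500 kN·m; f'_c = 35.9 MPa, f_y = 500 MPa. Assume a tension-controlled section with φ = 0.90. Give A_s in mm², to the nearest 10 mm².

M_n = M_u/φ = 500/0.90 = 555.556 kN·m.
With M_n = 0.85 f'_c a b (d − a/2), solve the quadratic for a:
a = d − √(d² − 2M_n/(0.85 f'_c b)) = 670 − √(670² − 2 × 555.556×10⁶/(0.85 × 35.9 × 260)) = 114.25 mm.
A_s = 0.85 f'_c a b / f_y = 0.85 × 35.9 × 114.25 × 260 / 500 = 1812.9 mm².

A_s ≈ 1810 mm²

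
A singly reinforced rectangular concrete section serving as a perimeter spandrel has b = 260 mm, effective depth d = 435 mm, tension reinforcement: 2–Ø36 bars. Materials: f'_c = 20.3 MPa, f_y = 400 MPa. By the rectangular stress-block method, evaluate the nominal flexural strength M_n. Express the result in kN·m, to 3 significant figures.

A_s = 2 × 1018 = 2036 mm².
T = A_s f_y = 2036 × 400 = 814400 N = 814.4 kN.
From C = T: a = T/(0.85 f'_c b) = 814400/(0.85 × 20.3 × 260) = 181.53 mm.
M_n = T(d − a/2) = 814.4 kN × (435 − 90.765) mm = 280.34 kN·m.

M_n ≈ 280 kN·m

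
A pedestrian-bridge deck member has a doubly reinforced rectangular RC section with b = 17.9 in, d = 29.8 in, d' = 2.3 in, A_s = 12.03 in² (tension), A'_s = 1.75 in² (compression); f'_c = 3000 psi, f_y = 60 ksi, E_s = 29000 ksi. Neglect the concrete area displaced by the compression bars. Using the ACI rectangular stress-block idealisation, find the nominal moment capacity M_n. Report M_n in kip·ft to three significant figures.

M_n ≈ 1430 kip·ft

Assume both steels yield.
a = (A_s − A'_s) f_y/(0.85 f'_c b) = (12.03 − 1.75) × 60/(0.85 × 3 × 17.9) = 13.513 in.
c = a/β₁ = 13.513/0.85 = 15.898 in; ε'_s = 0.003(c − d')/c = 0.0026 ≥ ε_y = 0.0021, so the compression steel yields.
M_n = (A_s − A'_s) f_y (d − a/2) + A'_s f_y (d − d') = 616.8 × (29.8 − 6.7565) + 105 × (29.8 − 2.3) = 14213.2 + 2887.5 = 17100.7 kip·in = 17100.7/12 = 1425.06 kip·ft.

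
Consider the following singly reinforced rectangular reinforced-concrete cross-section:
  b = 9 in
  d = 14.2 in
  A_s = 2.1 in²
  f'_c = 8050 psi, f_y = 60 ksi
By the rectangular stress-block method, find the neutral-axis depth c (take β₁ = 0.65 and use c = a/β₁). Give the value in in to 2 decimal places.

c ≈ 3.15 in

T = A_s f_y = 2.1 × 60 = 126 kips.
a = T/(0.85 f'_c b) = 126/(0.85 × 8.05 × 9) = 2.0460 in.
With β₁ = 0.65, c = a/β₁ = 2.0460/0.65 = 3.15 in.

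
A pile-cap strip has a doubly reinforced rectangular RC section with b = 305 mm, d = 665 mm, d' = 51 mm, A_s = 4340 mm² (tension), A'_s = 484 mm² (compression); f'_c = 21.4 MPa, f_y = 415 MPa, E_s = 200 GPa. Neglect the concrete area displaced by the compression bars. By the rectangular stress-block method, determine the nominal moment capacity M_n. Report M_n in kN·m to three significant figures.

Assume both tension and compression steel yield.
Net tension couple steel: A_s − A'_s = 3856 mm².
a = (A_s − A'_s) f_y / (0.85 f'_c b) = 1600240/(0.85 × 21.4 × 305) = 288.44 mm.
c = a/β₁ = 288.44/0.85 = 339.34 mm; ε'_s = 0.003(c − d')/c = 0.0025 ≥ f_y/E_s = 0.0021, so compression steel does yield.
M_n = (A_s − A'_s) f_y (d − a/2) + A'_s f_y (d − d') = [1600240 × (665 − 144.22) + 200860 × (665 − 51)] × 10⁻⁶ = 833.37 + 123.33 = 956.70 kN·m.

M_n ≈ 957 kN·m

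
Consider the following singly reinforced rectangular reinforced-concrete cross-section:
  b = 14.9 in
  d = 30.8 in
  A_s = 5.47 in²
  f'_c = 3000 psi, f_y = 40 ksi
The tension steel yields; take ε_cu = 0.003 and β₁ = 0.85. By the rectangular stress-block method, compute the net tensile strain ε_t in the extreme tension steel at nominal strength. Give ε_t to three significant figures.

a = A_s f_y/(0.85 f'_c b) = 5.759 in.
β₁ = 0.85, so c = a/β₁ = 5.759/0.85 = 6.775 in.
From the linear strain diagram with ε_cu = 0.003: ε_t = 0.003 (d − c)/c = 0.003 × (30.8 − 6.775)/6.775 = 0.0106.
Since ε_t ≥ 0.005, the section is tension-controlled.

ε_t ≈ 0.0106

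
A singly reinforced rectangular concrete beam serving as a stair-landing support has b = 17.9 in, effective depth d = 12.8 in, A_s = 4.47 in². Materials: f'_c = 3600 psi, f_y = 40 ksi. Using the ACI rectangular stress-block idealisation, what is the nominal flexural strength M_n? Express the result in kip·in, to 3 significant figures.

T = A_s f_y = 4.47 × 40 = 178.8 kips.
a = T/(0.85 f'_c b) = 178.8/(0.85 × 3.6 × 17.9) = 3.264 in.
M_n = T(d − a/2) = 178.8 × (12.8 − 1.632) = 1996.8 kip·in.

M_n ≈ 2000 kip·in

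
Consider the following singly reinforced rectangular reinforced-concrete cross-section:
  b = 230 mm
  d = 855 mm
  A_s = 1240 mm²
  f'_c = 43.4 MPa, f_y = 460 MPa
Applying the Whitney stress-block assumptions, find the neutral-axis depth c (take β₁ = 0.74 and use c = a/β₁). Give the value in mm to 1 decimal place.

c ≈ 90.8 mm

T = A_s f_y = 1240 × 460 = 570400 N = 570.4 kN.
Setting C = 0.85 f'_c a b equal to T: a = 570400/(0.85 × 43.4 × 230) = 67.227 mm.
With β₁ = 0.74, c = a/β₁ = 67.227/0.74 = 90.8 mm.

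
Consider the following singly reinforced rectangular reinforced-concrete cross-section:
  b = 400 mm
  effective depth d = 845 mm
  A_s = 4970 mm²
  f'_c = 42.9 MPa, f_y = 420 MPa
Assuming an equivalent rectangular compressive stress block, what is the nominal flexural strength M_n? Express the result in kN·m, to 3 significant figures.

M_n ≈ 1610 kN·m

T = A_s f_y = 4970 × 420 = 2087400 N = 2087.4 kN.
From C = T: a = T/(0.85 f'_c b) = 2087400/(0.85 × 42.9 × 400) = 143.11 mm.
M_n = T(d − a/2) = 2087.4 kN × (845 − 71.555) mm = 1614.49 kN·m.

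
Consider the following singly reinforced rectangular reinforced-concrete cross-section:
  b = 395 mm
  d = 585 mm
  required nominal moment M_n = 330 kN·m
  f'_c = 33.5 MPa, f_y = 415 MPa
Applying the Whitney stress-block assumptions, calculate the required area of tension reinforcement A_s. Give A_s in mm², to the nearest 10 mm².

With M_n = 0.85 f'_c a b (d − a/2), solve the quadratic for a:
a = d − √(d² − 2M_n/(0.85 f'_c b)) = 585 − √(585² − 2 × 330×10⁶/(0.85 × 33.5 × 395)) = 52.51 mm.
A_s = 0.85 f'_c a b / f_y = 0.85 × 33.5 × 52.51 × 395 / 415 = 1423.2 mm².

A_s ≈ 1420 mm²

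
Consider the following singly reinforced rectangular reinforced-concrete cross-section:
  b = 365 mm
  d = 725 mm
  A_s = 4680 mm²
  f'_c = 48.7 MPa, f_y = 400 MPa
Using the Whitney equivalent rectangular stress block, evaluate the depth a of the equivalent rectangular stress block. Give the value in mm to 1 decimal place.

T = A_s f_y = 4680 × 400 = 1872000 N = 1872 kN.
Setting C = 0.85 f'_c a b equal to T: a = 1872000/(0.85 × 48.7 × 365) = 123.9 mm.

a ≈ 123.9 mm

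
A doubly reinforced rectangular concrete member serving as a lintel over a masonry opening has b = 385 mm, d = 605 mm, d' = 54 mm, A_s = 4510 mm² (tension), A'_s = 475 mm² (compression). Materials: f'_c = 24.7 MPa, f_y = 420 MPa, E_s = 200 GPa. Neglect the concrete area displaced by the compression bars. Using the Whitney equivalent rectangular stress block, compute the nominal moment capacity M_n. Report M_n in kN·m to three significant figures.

M_n ≈ 958 kN·m

Assume both tension and compression steel yield.
Net tension couple steel: A_s − A'_s = 4035 mm².
a = (A_s − A'_s) f_y / (0.85 f'_c b) = 1694700/(0.85 × 24.7 × 385) = 209.66 mm.
c = a/β₁ = 209.66/0.85 = 246.66 mm; ε'_s = 0.003(c − d')/c = 0.0023 ≥ f_y/E_s = 0.0021, so compression steel does yield.
M_n = (A_s − A'_s) f_y (d − a/2) + A'_s f_y (d − d') = [1694700 × (605 − 104.83) + 199500 × (605 − 54)] × 10⁻⁶ = 847.64 + 109.92 = 957.56 kN·m.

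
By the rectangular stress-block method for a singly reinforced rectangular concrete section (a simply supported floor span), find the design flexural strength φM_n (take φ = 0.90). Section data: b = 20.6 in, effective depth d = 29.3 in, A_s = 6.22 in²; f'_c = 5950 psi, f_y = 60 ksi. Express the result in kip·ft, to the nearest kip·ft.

φM_n ≈ 770 kip·ft

T = A_s f_y = 6.22 × 60 = 373.2 kips.
a = T/(0.85 f'_c b) = 373.2/(0.85 × 5.95 × 20.6) = 3.582 in.
M_n = T(d − a/2) = 373.2 × (29.3 − 1.791) = 10266.4 kip·in = 10266.4/12 = 855.53 kip·ft.
φM_n = 0.90 × 855.53 = 769.98 kip·ft.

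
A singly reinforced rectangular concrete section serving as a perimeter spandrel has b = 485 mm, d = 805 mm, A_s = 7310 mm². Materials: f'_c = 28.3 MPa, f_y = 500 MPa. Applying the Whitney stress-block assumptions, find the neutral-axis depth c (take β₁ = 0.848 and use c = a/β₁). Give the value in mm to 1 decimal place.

c ≈ 369.4 mm

T = A_s f_y = 7310 × 500 = 3655000 N = 3655 kN.
Setting C = 0.85 f'_c a b equal to T: a = 3655000/(0.85 × 28.3 × 485) = 313.285 mm.
With β₁ = 0.848, c = a/β₁ = 313.285/0.848 = 369.4 mm.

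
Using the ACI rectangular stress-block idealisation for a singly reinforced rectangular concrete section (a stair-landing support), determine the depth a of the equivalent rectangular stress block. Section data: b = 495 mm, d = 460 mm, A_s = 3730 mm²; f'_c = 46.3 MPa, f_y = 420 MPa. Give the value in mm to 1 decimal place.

T = A_s f_y = 3730 × 420 = 1566600 N = 1566.6 kN.
Setting C = 0.85 f'_c a b equal to T: a = 1566600/(0.85 × 46.3 × 495) = 80.4 mm.

a ≈ 80.4 mm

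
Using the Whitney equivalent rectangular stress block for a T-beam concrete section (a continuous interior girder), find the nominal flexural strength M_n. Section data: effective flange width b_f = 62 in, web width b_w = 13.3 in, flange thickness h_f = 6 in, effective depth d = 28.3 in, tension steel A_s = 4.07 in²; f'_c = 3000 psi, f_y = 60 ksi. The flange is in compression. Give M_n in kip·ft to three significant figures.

Tension: T = A_s f_y = 4.07 × 60 = 244.2 kips.
Try a within the flange: a = T/(0.85 f'_c b_f) = 244.2/(0.85 × 3 × 62) = 1.545 in.
Since a = 1.545 ≤ h_f = 6 in, the stress block lies entirely in the flange; analyse as a rectangular beam of width b_f.
M_n = T(d − a/2) = 244.2 × (28.3 − 0.7725) = 6722.2 kip·in.
M_n = 6722.2/12 = 560.18 kip·ft.

M_n ≈ 560 kip·ft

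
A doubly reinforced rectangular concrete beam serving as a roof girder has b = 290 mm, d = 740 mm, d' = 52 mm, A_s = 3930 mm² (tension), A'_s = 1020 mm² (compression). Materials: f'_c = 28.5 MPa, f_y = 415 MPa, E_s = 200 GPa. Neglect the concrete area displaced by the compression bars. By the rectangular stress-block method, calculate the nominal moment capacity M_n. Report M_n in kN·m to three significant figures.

Assume both tension and compression steel yield.
Net tension couple steel: A_s − A'_s = 2910 mm².
a = (A_s − A'_s) f_y / (0.85 f'_c b) = 1207650/(0.85 × 28.5 × 290) = 171.90 mm.
c = a/β₁ = 171.90/0.846 = 203.19 mm; ε'_s = 0.003(c − d')/c = 0.0022 ≥ f_y/E_s = 0.0021, so compression steel does yield.
M_n = (A_s − A'_s) f_y (d − a/2) + A'_s f_y (d − d') = [1207650 × (740 − 85.95) + 423300 × (740 − 52)] × 10⁻⁶ = 789.86 + 291.23 = 1081.09 kN·m.

M_n ≈ 1080 kN·m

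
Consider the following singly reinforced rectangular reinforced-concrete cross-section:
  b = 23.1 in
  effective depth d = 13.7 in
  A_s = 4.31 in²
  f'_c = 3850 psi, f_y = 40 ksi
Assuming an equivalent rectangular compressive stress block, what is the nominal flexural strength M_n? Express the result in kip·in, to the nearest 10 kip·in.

M_n ≈ 2170 kip·in

T = A_s f_y = 4.31 × 40 = 172.4 kips.
a = T/(0.85 f'_c b) = 172.4/(0.85 × 3.85 × 23.1) = 2.281 in.
M_n = T(d − a/2) = 172.4 × (13.7 − 1.1405) = 2165.3 kip·in.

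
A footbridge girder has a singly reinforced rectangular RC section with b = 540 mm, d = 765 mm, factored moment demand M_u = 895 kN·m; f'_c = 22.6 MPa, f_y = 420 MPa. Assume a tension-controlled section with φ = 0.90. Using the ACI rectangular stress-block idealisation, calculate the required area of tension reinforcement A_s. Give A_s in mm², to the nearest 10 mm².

A_s ≈ 3400 mm²

M_n = M_u/φ = 895/0.90 = 994.444 kN·m.
With M_n = 0.85 f'_c a b (d − a/2), solve the quadratic for a:
a = d − √(d² − 2M_n/(0.85 f'_c b)) = 765 − √(765² − 2 × 994.444×10⁶/(0.85 × 22.6 × 540)) = 137.71 mm.
A_s = 0.85 f'_c a b / f_y = 0.85 × 22.6 × 137.71 × 540 / 420 = 3401.2 mm².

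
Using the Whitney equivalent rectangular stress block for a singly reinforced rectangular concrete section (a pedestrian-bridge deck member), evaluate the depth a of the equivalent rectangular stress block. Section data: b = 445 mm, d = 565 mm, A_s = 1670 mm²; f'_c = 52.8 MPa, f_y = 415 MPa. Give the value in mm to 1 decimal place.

T = A_s f_y = 1670 × 415 = 693050 N = 693.05 kN.
Setting C = 0.85 f'_c a b equal to T: a = 693050/(0.85 × 52.8 × 445) = 34.7 mm.

a ≈ 34.7 mm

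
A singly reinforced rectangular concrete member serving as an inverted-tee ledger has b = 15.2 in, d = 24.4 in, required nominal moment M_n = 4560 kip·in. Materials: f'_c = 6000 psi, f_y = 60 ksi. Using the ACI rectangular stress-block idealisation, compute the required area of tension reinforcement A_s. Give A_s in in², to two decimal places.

From M_n = 0.85 f'_c a b (d − a/2):
a = d − √(d² − 2M_n/(0.85 f'_c b)) = 24.4 − √(24.4² − 2 × 4560/(0.85 × 6 × 15.2)) = 2.543 in.
A_s = 0.85 f'_c a b / f_y = 0.85 × 6 × 2.543 × 15.2 / 60 = 3.286 in².

A_s ≈ 3.29 in²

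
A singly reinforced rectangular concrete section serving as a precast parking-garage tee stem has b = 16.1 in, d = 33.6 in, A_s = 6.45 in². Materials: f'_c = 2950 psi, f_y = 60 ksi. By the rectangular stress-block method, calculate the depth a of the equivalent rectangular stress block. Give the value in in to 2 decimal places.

a ≈ 9.59 in

T = A_s f_y = 6.45 × 60 = 387 kips.
a = T/(0.85 f'_c b) = 387/(0.85 × 2.95 × 16.1) = 9.59 in.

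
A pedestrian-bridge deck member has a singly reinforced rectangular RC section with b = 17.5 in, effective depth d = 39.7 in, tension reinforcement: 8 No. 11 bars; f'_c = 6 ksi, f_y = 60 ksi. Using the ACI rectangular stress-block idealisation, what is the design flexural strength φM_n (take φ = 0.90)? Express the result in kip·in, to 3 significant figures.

A_s = 8 × 1.56 = 12.48 in².
T = A_s f_y = 12.48 × 60 = 748.8 kips.
a = T/(0.85 f'_c b) = 748.8/(0.85 × 6 × 17.5) = 8.390 in.
M_n = T(d − a/2) = 748.8 × (39.7 − 4.195) = 26586.1 kip·in.
φM_n = 0.90 × 26586.1 = 23927.5 kip·in.

φM_n ≈ 23900 kip·in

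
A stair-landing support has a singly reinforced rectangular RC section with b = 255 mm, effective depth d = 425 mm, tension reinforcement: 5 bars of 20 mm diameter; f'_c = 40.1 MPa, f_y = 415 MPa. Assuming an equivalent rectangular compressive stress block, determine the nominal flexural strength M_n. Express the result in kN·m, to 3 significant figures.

M_n ≈ 252 kN·m

A_s = 5 × 314 = 1570 mm².
T = A_s f_y = 1570 × 415 = 651550 N = 651.55 kN.
From C = T: a = T/(0.85 f'_c b) = 651550/(0.85 × 40.1 × 255) = 74.96 mm.
M_n = T(d − a/2) = 651.55 kN × (425 − 37.48) mm = 252.49 kN·m.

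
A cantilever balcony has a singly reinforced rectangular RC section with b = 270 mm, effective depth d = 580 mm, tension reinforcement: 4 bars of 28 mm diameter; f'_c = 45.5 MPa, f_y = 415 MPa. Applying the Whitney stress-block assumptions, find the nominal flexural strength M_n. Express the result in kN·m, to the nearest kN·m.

A_s = 4 × 616 = 2464 mm².
T = A_s f_y = 2464 × 415 = 1022560 N = 1022.56 kN.
From C = T: a = T/(0.85 f'_c b) = 1022560/(0.85 × 45.5 × 270) = 97.93 mm.
M_n = T(d − a/2) = 1022.56 kN × (580 − 48.965) mm = 543.02 kN·m.

M_n ≈ 543 kN·m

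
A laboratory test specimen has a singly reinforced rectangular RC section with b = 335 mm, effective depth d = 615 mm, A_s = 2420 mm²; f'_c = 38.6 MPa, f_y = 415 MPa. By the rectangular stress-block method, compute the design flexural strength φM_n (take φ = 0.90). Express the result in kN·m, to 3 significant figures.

T = A_s f_y = 2420 × 415 = 1004300 N = 1004.3 kN.
From C = T: a = T/(0.85 f'_c b) = 1004300/(0.85 × 38.6 × 335) = 91.37 mm.
M_n = T(d − a/2) = 1004.3 kN × (615 − 45.685) mm = 571.76 kN·m.
φM_n = 0.90 × 571.76 = 514.58 kN·m.

φM_n ≈ 515 kN·m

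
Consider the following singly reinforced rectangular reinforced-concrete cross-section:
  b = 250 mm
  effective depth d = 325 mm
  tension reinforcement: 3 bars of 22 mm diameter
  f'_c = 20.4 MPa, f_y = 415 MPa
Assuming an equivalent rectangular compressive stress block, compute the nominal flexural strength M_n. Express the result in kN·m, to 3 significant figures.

A_s = 3 × 380 = 1140 mm².
T = A_s f_y = 1140 × 415 = 473100 N = 473.1 kN.
From C = T: a = T/(0.85 f'_c b) = 473100/(0.85 × 20.4 × 250) = 109.13 mm.
M_n = T(d − a/2) = 473.1 kN × (325 − 54.565) mm = 127.94 kN·m.

M_n ≈ 128 kN·m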